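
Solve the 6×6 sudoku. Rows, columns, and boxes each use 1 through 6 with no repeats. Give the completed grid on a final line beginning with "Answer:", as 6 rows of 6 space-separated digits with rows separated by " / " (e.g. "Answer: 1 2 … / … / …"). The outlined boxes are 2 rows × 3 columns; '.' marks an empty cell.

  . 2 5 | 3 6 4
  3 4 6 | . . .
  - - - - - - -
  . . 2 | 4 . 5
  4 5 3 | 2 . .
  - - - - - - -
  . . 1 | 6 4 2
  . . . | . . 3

Step 1. [r4c5∈{1}] r4c5 has the single candidate 1, so r4c5=1.
Step 2. [r6c5∈{5}] only 5 remains possible at r6c5. So r6c5=5.
Step 3. [r6c2∈{6}] r6c2 is down to just 6. So r6c2=6.
Step 4. [r3c1∈{1,6}] row 3 places 6 nowhere but r3c1. So r3c1=6.
Step 5. [r2c4∈{1,5}] 5 has one home in row 2: r2c4. So r2c4=5.
Step 6. [r6c1∈{2}] r6c1 is down to just 2, so r6c1=2.
Step 7. [r6c4∈{1}] r6c4's peers cover all but 1 ⇒ r6c4=1.
Step 8. [r4c6∈{6}] nothing but 6 survives at r4c6 ⇒ r4c6=6.
Step 9. [r1c1∈{1}] nothing but 1 survives at r1c1, so r1c1=1.
Step 10. [r2c6∈{1}] r2c6 is down to just 1. So r2c6=1.
Step 11. [r6c3∈{4}] only 4 remains possible at r6c3, so r6c3=4.
Step 12. [r3c2∈{1}] r3c2's peers cover all but 1, so r3c2=1.
Step 13. [r3c5∈{3}] r3c5 is down to just 3, so r3c5=3.
Step 14. [r5c2∈{3}] nothing but 3 survives at r5c2 ⇒ r5c2=3.
Step 15. [r5c1∈{5}] r5c1 has the single candidate 5, so r5c1=5.
Step 16. [r2c5∈{2}] r2c5 has the single candidate 2. So r2c5=2.

Answer: 1 2 5 3 6 4 / 3 4 6 5 2 1 / 6 1 2 4 3 5 / 4 5 3 2 1 6 / 5 3 1 6 4 2 / 2 6 4 1 5 3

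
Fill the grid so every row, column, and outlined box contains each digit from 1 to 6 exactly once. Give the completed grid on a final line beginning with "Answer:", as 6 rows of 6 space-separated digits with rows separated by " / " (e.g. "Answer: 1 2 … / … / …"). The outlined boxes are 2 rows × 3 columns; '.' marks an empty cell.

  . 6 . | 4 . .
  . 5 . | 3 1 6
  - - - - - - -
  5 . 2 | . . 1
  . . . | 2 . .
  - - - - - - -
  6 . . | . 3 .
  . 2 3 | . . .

Step 1. [r4c6∈{3,4,5}] r4c6 is the only open cell in col 6 admitting 3. So r4c6=3.
Step 2. [r5c3∈{1,4,5}] col 3 places 5 nowhere but r5c3. So r5c3=5.
Step 3. [r6c4∈{1,5,6}] in col 4, 5 fits only at r6c4 ⇒ r6c4=5.
Step 4. [r6c1∈{1,4}] in row 6, 1 fits only at r6c1 ⇒ r6c1=1.
Step 5. [r4c1∈{4}] r4c1 has the single candidate 4, so r4c1=4.
Step 6. [r1c5∈{2,5}] r1c5 is the only open cell in col 5 admitting 2. So r1c5=2.
Step 7. [r6c5∈{4,6}] 6 has one home in row 6: r6c5 ⇒ r6c5=6.
Step 8. [r6c6∈{4}] r6c6 has the single candidate 4. So r6c6=4.
Step 9. [r1c3∈{1}] r1c3's peers cover all but 1. So r1c3=1.
Step 10. [r4c2∈{1}] nothing but 1 survives at r4c2. So r4c2=1.
Step 11. [r5c6∈{2}] nothing but 2 survives at r5c6, so r5c6=2.
Step 12. [r1c1∈{3}] only 3 remains possible at r1c1 ⇒ r1c1=3.
Step 13. [r2c3∈{4}] r2c3 is down to just 4, so r2c3=4.
Step 14. [r5c2∈{4}] r5c2's peers cover all but 4. So r5c2=4.
Step 15. [r1c6∈{5}] nothing but 5 survives at r1c6. So r1c6=5.
Step 16. [r5c4∈{1}] only 1 remains possible at r5c4 ⇒ r5c4=1.
Step 17. [r3c2∈{3}] r3c2's peers cover all but 3. So r3c2=3.
Step 18. [r4c3∈{6}] only 6 remains possible at r4c3, so r4c3=6.
Step 19. [r2c1∈{2}] r2c1 has the single candidate 2. So r2c1=2.
Step 20. [r3c5∈{4}] only 4 remains possible at r3c5, so r3c5=4.
Step 21. [r3c4∈{6}] r3c4 is down to just 6 ⇒ r3c4=6.
Step 22. [r4c5∈{5}] r4c5 is down to just 5. So r4c5=5.

Answer: 3 6 1 4 2 5 / 2 5 4 3 1 6 / 5 3 2 6 4 1 / 4 1 6 2 5 3 / 6 4 5 1 3 2 / 1 2 3 5 6 4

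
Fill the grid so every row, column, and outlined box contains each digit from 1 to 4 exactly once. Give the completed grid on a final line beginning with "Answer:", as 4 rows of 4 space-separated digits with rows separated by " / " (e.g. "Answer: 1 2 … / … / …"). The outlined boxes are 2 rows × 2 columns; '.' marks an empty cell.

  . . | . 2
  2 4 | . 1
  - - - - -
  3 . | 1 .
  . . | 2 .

Step 1. [r1c2∈{1,3}] col 2 places 3 nowhere but r1c2, so r1c2=3.
Step 2. [r4c1∈{1,4}] 4 has one home in col 1: r4c1, so r4c1=4.
Step 3. [r4c4∈{3}] r4c4 is down to just 3 ⇒ r4c4=3.
Step 4. [r3c2∈{2}] only 2 remains possible at r3c2, so r3c2=2.
Step 5. [r1c1∈{1}] r1c1 is down to just 1. So r1c1=1.
Step 6. [r1c3∈{4}] only 4 remains possible at r1c3 ⇒ r1c3=4.
Step 7. [r3c4∈{4}] r3c4 has the single candidate 4, so r3c4=4.
Step 8. [r2c3∈{3}] r2c3 has the single candidate 3, so r2c3=3.
Step 9. [r4c2∈{1}] r4c2 has the single candidate 1. So r4c2=1.

Answer: 1 3 4 2 / 2 4 3 1 / 3 2 1 4 / 4 1 2 3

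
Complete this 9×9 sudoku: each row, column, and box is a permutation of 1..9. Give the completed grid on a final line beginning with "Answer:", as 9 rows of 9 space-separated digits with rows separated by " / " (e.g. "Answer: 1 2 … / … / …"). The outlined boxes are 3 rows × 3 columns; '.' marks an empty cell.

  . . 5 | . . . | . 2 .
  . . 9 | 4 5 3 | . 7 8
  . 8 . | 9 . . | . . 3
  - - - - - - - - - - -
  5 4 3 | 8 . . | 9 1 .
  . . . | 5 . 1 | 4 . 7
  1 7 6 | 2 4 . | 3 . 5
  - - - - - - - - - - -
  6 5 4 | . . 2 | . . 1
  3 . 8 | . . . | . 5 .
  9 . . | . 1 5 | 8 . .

Step 1. [r8c7∈{2,6,7}] col 7 places 2 nowhere but r8c7, so r8c7=2.
Step 2. [r3c3∈{1,2,7}] col 3 places 1 nowhere but r3c3, so r3c3=1.
Step 3. [r7c5∈{3,7,8,9}] in row 7, 8 fits only at r7c5 ⇒ r7c5=8.
Step 4. [r8c6∈{4,6,7,9}] 4 has one home in col 6: r8c6, so r8c6=4.
Step 5. [r8c5∈{6,7,9}] across box 8, 9 lands solely at r8c5 ⇒ r8c5=9.
Step 6. [r8c9∈{6}] r8c9's peers cover all but 6. So r8c9=6.
Step 7. [r9c4∈{3,6,7}] 6 has one home in row 9: r9c4, so r9c4=6.
Step 8. [r3c5∈{2,6,7}] in col 5, 2 fits only at r3c5. So r3c5=2.
Step 9. [r5c8∈{6,8}] in box 6, 6 fits only at r5c8, so r5c8=6.
Step 10. [r3c8∈{4}] r3c8 is down to just 4, so r3c8=4.
Step 11. [r5c3∈{2}] r5c3 is down to just 2. So r5c3=2.
Step 12. [r3c1∈{7}] r3c1 is down to just 7, so r3c1=7.
Step 13. [r3c6∈{6}] r3c6 is down to just 6, so r3c6=6.
Step 14. [r1c5∈{7}] only 7 remains possible at r1c5, so r1c5=7.
Step 15. [r7c4∈{3,7}] in col 4, 3 fits only at r7c4, so r7c4=3.
Step 16. [r2c7∈{1,6}] 1 has one home in row 2: r2c7 ⇒ r2c7=1.
Step 17. [r2c2∈{2,6}] across row 2, 6 lands solely at r2c2. So r2c2=6.
Step 18. [r5c5∈{3}] r5c5 is down to just 3 ⇒ r5c5=3.
Step 19. [r4c5∈{6}] nothing but 6 survives at r4c5, so r4c5=6.
Step 20. [r6c6∈{9}] r6c6 is down to just 9, so r6c6=9.
Step 21. [r1c6∈{8}] nothing but 8 survives at r1c6. So r1c6=8.
Step 22. [r8c2∈{1}] r8c2's peers cover all but 1 ⇒ r8c2=1.
Step 23. [r3c7∈{5}] r3c7 has the single candidate 5 ⇒ r3c7=5.
Step 24. [r7c7∈{7}] nothing but 7 survives at r7c7. So r7c7=7.
Step 25. [r1c2∈{3}] r1c2 has the single candidate 3, so r1c2=3.
Step 26. [r1c1∈{4}] nothing but 4 survives at r1c1, so r1c1=4.
Step 27. [r6c8∈{8}] only 8 remains possible at r6c8, so r6c8=8.
Step 28. [r4c9∈{2}] r4c9 is down to just 2. So r4c9=2.
Step 29. [r1c4∈{1}] only 1 remains possible at r1c4. So r1c4=1.
Step 30. [r1c7∈{6}] r1c7's peers cover all but 6. So r1c7=6.
Step 31. [r4c6∈{7}] r4c6's peers cover all but 7 ⇒ r4c6=7.
Step 32. [r9c8∈{3}] only 3 remains possible at r9c8. So r9c8=3.
Step 33. [r2c1∈{2}] r2c1 has the single candidate 2 ⇒ r2c1=2.
Step 34. [r1c9∈{9}] r1c9's peers cover all but 9, so r1c9=9.
Step 35. [r9c3∈{7}] r9c3's peers cover all but 7, so r9c3=7.
Step 36. [r9c2∈{2}] only 2 remains possible at r9c2, so r9c2=2.
Step 37. [r7c8∈{9}] only 9 remains possible at r7c8, so r7c8=9.
Step 38. [r8c4∈{7}] only 7 remains possible at r8c4. So r8c4=7.
Step 39. [r5c2∈{9}] r5c2 is down to just 9 ⇒ r5c2=9.
Step 40. [r9c9∈{4}] r9c9 is down to just 4 ⇒ r9c9=4.
Step 41. [r5c1∈{8}] only 8 remains possible at r5c1. So r5c1=8.

Answer: 4 3 5 1 7 8 6 2 9 / 2 6 9 4 5 3 1 7 8 / 7 8 1 9 2 6 5 4 3 / 5 4 3 8 6 7 9 1 2 / 8 9 2 5 3 1 4 6 7 / 1 7 6 2 4 9 3 8 5 / 6 5 4 3 8 2 7 9 1 / 3 1 8 7 9 4 2 5 6 / 9 2 7 6 1 5 8 3 4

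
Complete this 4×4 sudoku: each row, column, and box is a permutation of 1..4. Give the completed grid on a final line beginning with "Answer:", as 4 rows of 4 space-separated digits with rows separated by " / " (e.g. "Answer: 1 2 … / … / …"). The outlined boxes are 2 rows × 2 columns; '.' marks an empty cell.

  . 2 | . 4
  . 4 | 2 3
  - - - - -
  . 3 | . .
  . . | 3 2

Step 1. [r2c1∈{1}] r2c1 has the single candidate 1. So r2c1=1.
Step 2. [r3c3∈{1,4}] in col 3, 4 fits only at r3c3, so r3c3=4.
Step 3. [r4c1∈{4}] only 4 remains possible at r4c1 ⇒ r4c1=4.
Step 4. [r3c4∈{1}] r3c4 has the single candidate 1 ⇒ r3c4=1.
Step 5. [r1c3∈{1}] r1c3's peers cover all but 1. So r1c3=1.
Step 6. [r3c1∈{2}] r3c1 has the single candidate 2, so r3c1=2.
Step 7. [r1c1∈{3}] nothing but 3 survives at r1c1 ⇒ r1c1=3.
Step 8. [r4c2∈{1}] r4c2 is down to just 1, so r4c2=1.

Answer: 3 2 1 4 / 1 4 2 3 / 2 3 4 1 / 4 1 3 2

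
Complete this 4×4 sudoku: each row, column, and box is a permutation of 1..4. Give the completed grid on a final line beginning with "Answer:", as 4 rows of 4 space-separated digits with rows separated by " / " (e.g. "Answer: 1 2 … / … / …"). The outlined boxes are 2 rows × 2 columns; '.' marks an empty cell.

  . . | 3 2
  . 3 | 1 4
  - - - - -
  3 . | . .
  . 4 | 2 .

Step 1. [r4c1∈{1}] r4c1 has the single candidate 1. So r4c1=1.
Step 2. [r4c4∈{3}] only 3 remains possible at r4c4. So r4c4=3.
Step 3. [r1c2∈{1}] nothing but 1 survives at r1c2, so r1c2=1.
Step 4. [r3c4∈{1}] r3c4 has the single candidate 1 ⇒ r3c4=1.
Step 5. [r2c1∈{2}] r2c1 has the single candidate 2 ⇒ r2c1=2.
Step 6. [r3c2∈{2}] nothing but 2 survives at r3c2. So r3c2=2.
Step 7. [r3c3∈{4}] r3c3 is down to just 4 ⇒ r3c3=4.
Step 8. [r1c1∈{4}] only 4 remains possible at r1c1 ⇒ r1c1=4.

Answer: 4 1 3 2 / 2 3 1 4 / 3 2 4 1 / 1 4 2 3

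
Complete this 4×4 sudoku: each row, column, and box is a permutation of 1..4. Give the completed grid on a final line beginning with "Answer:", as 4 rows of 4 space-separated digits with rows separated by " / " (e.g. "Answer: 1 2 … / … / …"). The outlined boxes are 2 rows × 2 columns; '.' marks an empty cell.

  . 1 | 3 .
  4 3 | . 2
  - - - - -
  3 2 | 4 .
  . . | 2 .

Step 1. [r3c4∈{1}] r3c4's peers cover all but 1 ⇒ r3c4=1.
Step 2. [r1c1∈{2}] r1c1 is down to just 2, so r1c1=2.
Step 3. [r4c2∈{4}] only 4 remains possible at r4c2 ⇒ r4c2=4.
Step 4. [r1c4∈{4}] r1c4 has the single candidate 4 ⇒ r1c4=4.
Step 5. [r4c4∈{3}] r4c4 is down to just 3, so r4c4=3.
Step 6. [r4c1∈{1}] r4c1 is down to just 1 ⇒ r4c1=1.
Step 7. [r2c3∈{1}] r2c3 is down to just 1, so r2c3=1.

Answer: 2 1 3 4 / 4 3 1 2 / 3 2 4 1 / 1 4 2 3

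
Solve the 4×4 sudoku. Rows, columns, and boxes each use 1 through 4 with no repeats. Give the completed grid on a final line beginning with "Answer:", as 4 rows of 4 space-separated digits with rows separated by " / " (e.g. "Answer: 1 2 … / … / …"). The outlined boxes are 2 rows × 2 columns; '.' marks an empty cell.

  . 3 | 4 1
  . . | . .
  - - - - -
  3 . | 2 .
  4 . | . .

Step 1. [r2c4∈{2,3}] across col 4, 2 lands solely at r2c4. So r2c4=2.
Step 2. [r3c2∈{1}] nothing but 1 survives at r3c2, so r3c2=1.
Step 3. [r4c4∈{3}] only 3 remains possible at r4c4, so r4c4=3.
Step 4. [r4c2∈{2}] r4c2 has the single candidate 2, so r4c2=2.
Step 5. [r4c3∈{1}] r4c3 is down to just 1, so r4c3=1.
Step 6. [r2c3∈{3}] r2c3's peers cover all but 3. So r2c3=3.
Step 7. [r1c1∈{2}] r1c1 is down to just 2 ⇒ r1c1=2.
Step 8. [r2c2∈{4}] r2c2 is down to just 4. So r2c2=4.
Step 9. [r2c1∈{1}] only 1 remains possible at r2c1 ⇒ r2c1=1.
Step 10. [r3c4∈{4}] r3c4 is down to just 4. So r3c4=4.

Answer: 2 3 4 1 / 1 4 3 2 / 3 1 2 4 / 4 2 1 3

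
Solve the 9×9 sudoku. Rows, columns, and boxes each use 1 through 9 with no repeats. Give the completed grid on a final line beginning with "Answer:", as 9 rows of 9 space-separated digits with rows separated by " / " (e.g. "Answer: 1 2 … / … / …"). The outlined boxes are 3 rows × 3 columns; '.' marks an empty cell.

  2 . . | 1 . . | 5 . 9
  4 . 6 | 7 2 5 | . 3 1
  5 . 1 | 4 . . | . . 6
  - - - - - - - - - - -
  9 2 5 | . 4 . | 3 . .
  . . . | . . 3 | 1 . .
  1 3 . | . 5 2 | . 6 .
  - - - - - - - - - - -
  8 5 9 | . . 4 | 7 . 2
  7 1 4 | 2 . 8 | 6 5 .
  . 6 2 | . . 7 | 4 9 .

Step 1. [r5c5∈{6,7,8,9}] across col 5, 7 lands solely at r5c5. So r5c5=7.
Step 2. [r5c3∈{8}] r5c3 is down to just 8. So r5c3=8.
Step 3. [r3c5∈{3,8,9}] across row 3, 3 lands solely at r3c5, so r3c5=3.
Step 4. [r2c7∈{8}] r2c7 has the single candidate 8, so r2c7=8.
Step 5. [r4c8∈{7,8}] r4c8 is the only open cell in col 8 admitting 8 ⇒ r4c8=8.
Step 6. [r3c2∈{7,8,9}] row 3 places 8 nowhere but r3c2, so r3c2=8.
Step 7. [r6c9∈{4,7}] row 6 places 4 nowhere but r6c9 ⇒ r6c9=4.
Step 8. [r4c4∈{6}] nothing but 6 survives at r4c4. So r4c4=6.
Step 9. [r1c2∈{7}] r1c2 has the single candidate 7 ⇒ r1c2=7.
Step 10. [r7c5∈{1,6}] r7c5 is the only open cell in row 7 admitting 6 ⇒ r7c5=6.
Step 11. [r9c1∈{3}] r9c1's peers cover all but 3 ⇒ r9c1=3.
Step 12. [r6c4∈{8,9}] in row 6, 8 fits only at r6c4 ⇒ r6c4=8.
Step 13. [r5c8∈{2}] nothing but 2 survives at r5c8 ⇒ r5c8=2.
Step 14. [r5c1∈{6}] r5c1's peers cover all but 6, so r5c1=6.
Step 15. [r1c8∈{4}] r1c8 is down to just 4 ⇒ r1c8=4.
Step 16. [r5c2∈{4}] r5c2's peers cover all but 4 ⇒ r5c2=4.
Step 17. [r9c4∈{5}] only 5 remains possible at r9c4 ⇒ r9c4=5.
Step 18. [r6c7∈{9}] r6c7 has the single candidate 9. So r6c7=9.
Step 19. [r4c9∈{7}] r4c9 has the single candidate 7 ⇒ r4c9=7.
Step 20. [r1c6∈{6}] r1c6 has the single candidate 6, so r1c6=6.
Step 21. [r3c8∈{7}] r3c8's peers cover all but 7. So r3c8=7.
Step 22. [r2c2∈{9}] nothing but 9 survives at r2c2 ⇒ r2c2=9.
Step 23. [r7c8∈{1}] nothing but 1 survives at r7c8. So r7c8=1.
Step 24. [r1c3∈{3}] only 3 remains possible at r1c3, so r1c3=3.
Step 25. [r8c9∈{3}] only 3 remains possible at r8c9. So r8c9=3.
Step 26. [r5c4∈{9}] only 9 remains possible at r5c4 ⇒ r5c4=9.
Step 27. [r7c4∈{3}] r7c4 has the single candidate 3, so r7c4=3.
Step 28. [r5c9∈{5}] r5c9 is down to just 5, so r5c9=5.
Step 29. [r3c6∈{9}] r3c6 has the single candidate 9 ⇒ r3c6=9.
Step 30. [r9c5∈{1}] r9c5 is down to just 1 ⇒ r9c5=1.
Step 31. [r6c3∈{7}] r6c3 is down to just 7. So r6c3=7.
Step 32. [r3c7∈{2}] r3c7 has the single candidate 2, so r3c7=2.
Step 33. [r9c9∈{8}] nothing but 8 survives at r9c9 ⇒ r9c9=8.
Step 34. [r8c5∈{9}] r8c5 has the single candidate 9. So r8c5=9.
Step 35. [r1c5∈{8}] nothing but 8 survives at r1c5 ⇒ r1c5=8.
Step 36. [r4c6∈{1}] nothing but 1 survives at r4c6 ⇒ r4c6=1.

Answer: 2 7 3 1 8 6 5 4 9 / 4 9 6 7 2 5 8 3 1 / 5 8 1 4 3 9 2 7 6 / 9 2 5 6 4 1 3 8 7 / 6 4 8 9 7 3 1 2 5 / 1 3 7 8 5 2 9 6 4 / 8 5 9 3 6 4 7 1 2 / 7 1 4 2 9 8 6 5 3 / 3 6 2 5 1 7 4 9 8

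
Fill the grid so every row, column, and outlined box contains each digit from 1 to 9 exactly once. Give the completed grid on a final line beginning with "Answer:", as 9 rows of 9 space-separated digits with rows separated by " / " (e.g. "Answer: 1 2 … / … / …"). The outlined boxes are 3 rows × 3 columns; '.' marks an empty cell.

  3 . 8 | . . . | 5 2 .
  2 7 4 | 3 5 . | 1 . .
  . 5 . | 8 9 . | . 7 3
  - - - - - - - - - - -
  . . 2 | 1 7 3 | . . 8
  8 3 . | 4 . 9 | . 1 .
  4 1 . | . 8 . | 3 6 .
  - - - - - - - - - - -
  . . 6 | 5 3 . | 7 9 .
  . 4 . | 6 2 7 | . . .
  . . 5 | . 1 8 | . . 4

Step 1. [r5c9∈{2,5,7}] in row 5, 5 fits only at r5c9. So r5c9=5.
Step 2. [r1c2∈{6,9}] 9 has one home in box 1: r1c2 ⇒ r1c2=9.
Step 3. [r7c1∈{1}] r7c1 is down to just 1. So r7c1=1.
Step 4. [r1c9∈{6}] nothing but 6 survives at r1c9 ⇒ r1c9=6.
Step 5. [r3c6∈{1,2,4,6}] in row 3, 2 fits only at r3c6, so r3c6=2.
Step 6. [r8c1∈{9}] only 9 remains possible at r8c1. So r8c1=9.
Step 7. [r6c9∈{2,7,9}] r6c9 is the only open cell in col 9 admitting 7, so r6c9=7.
Step 8. [r7c9∈{2}] r7c9's peers cover all but 2. So r7c9=2.
Step 9. [r8c8∈{3,5,8}] row 8 places 5 nowhere but r8c8 ⇒ r8c8=5.
Step 10. [r4c8∈{4}] nothing but 4 survives at r4c8. So r4c8=4.
Step 11. [r3c1∈{6}] nothing but 6 survives at r3c1, so r3c1=6.
Step 12. [r1c6∈{1,4}] in row 1, 1 fits only at r1c6, so r1c6=1.
Step 13. [r5c3∈{7}] r5c3 has the single candidate 7. So r5c3=7.
Step 14. [r3c3∈{1}] only 1 remains possible at r3c3 ⇒ r3c3=1.
Step 15. [r7c6∈{4}] only 4 remains possible at r7c6 ⇒ r7c6=4.
Step 16. [r9c1∈{7}] r9c1's peers cover all but 7, so r9c1=7.
Step 17. [r9c7∈{6}] r9c7's peers cover all but 6, so r9c7=6.
Step 18. [r2c6∈{6}] only 6 remains possible at r2c6 ⇒ r2c6=6.
Step 19. [r8c3∈{3}] r8c3 has the single candidate 3. So r8c3=3.
Step 20. [r4c1∈{5}] nothing but 5 survives at r4c1. So r4c1=5.
Step 21. [r9c8∈{3}] r9c8's peers cover all but 3 ⇒ r9c8=3.
Step 22. [r8c9∈{1}] nothing but 1 survives at r8c9. So r8c9=1.
Step 23. [r6c4∈{2}] r6c4 is down to just 2 ⇒ r6c4=2.
Step 24. [r3c7∈{4}] r3c7 has the single candidate 4. So r3c7=4.
Step 25. [r5c5∈{6}] r5c5 is down to just 6, so r5c5=6.
Step 26. [r2c8∈{8}] r2c8's peers cover all but 8. So r2c8=8.
Step 27. [r1c4∈{7}] nothing but 7 survives at r1c4. So r1c4=7.
Step 28. [r4c2∈{6}] r4c2 is down to just 6 ⇒ r4c2=6.
Step 29. [r5c7∈{2}] r5c7's peers cover all but 2 ⇒ r5c7=2.
Step 30. [r8c7∈{8}] r8c7's peers cover all but 8 ⇒ r8c7=8.
Step 31. [r6c6∈{5}] r6c6 has the single candidate 5 ⇒ r6c6=5.
Step 32. [r7c2∈{8}] nothing but 8 survives at r7c2 ⇒ r7c2=8.
Step 33. [r9c4∈{9}] r9c4 is down to just 9 ⇒ r9c4=9.
Step 34. [r9c2∈{2}] only 2 remains possible at r9c2, so r9c2=2.
Step 35. [r2c9∈{9}] r2c9 has the single candidate 9, so r2c9=9.
Step 36. [r4c7∈{9}] nothing but 9 survives at r4c7, so r4c7=9.
Step 37. [r6c3∈{9}] nothing but 9 survives at r6c3 ⇒ r6c3=9.
Step 38. [r1c5∈{4}] nothing but 4 survives at r1c5 ⇒ r1c5=4.

Answer: 3 9 8 7 4 1 5 2 6 / 2 7 4 3 5 6 1 8 9 / 6 5 1 8 9 2 4 7 3 / 5 6 2 1 7 3 9 4 8 / 8 3 7 4 6 9 2 1 5 / 4 1 9 2 8 5 3 6 7 / 1 8 6 5 3 4 7 9 2 / 9 4 3 6 2 7 8 5 1 / 7 2 5 9 1 8 6 3 4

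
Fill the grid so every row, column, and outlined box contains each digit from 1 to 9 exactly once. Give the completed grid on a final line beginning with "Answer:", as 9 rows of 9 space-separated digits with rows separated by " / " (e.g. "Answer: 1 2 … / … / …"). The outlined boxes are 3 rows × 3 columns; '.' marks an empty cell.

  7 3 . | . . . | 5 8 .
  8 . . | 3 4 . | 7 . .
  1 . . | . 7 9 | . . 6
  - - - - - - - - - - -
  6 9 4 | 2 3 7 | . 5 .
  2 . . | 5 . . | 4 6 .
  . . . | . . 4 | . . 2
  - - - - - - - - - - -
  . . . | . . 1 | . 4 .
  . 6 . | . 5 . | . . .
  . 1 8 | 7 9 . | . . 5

Step 1. [r5c9∈{1,3,7,8,9}] in row 5, 9 fits only at r5c9 ⇒ r5c9=9.
Step 2. [r5c3∈{1,3,7}] 3 has one home in row 5: r5c3 ⇒ r5c3=3.
Step 3. [r6c3∈{1,5,7}] r6c3 is the only open cell in col 3 admitting 1, so r6c3=1.
Step 4. [r5c6∈{8}] nothing but 8 survives at r5c6 ⇒ r5c6=8.
Step 5. [r7c5∈{2,6,8}] 8 has one home in col 5: r7c5, so r7c5=8.
Step 6. [r1c5∈{1,2,6}] 2 has one home in col 5: r1c5, so r1c5=2.
Step 7. [r1c3∈{6,9}] row 1 places 9 nowhere but r1c3, so r1c3=9.
Step 8. [r2c9∈{1}] r2c9 is down to just 1, so r2c9=1.
Step 9. [r8c8∈{1,2,3,7,9}] across col 8, 1 lands solely at r8c8. So r8c8=1.
Step 10. [r7c4∈{6}] r7c4's peers cover all but 6, so r7c4=6.
Step 11. [r2c6∈{5,6}] r2c6 is the only open cell in col 6 admitting 5. So r2c6=5.
Step 12. [r2c2∈{2}] nothing but 2 survives at r2c2, so r2c2=2.
Step 13. [r6c2∈{5,7,8}] in col 2, 8 fits only at r6c2, so r6c2=8.
Step 14. [r6c7∈{3}] r6c7 has the single candidate 3 ⇒ r6c7=3.
Step 15. [r3c7∈{2}] only 2 remains possible at r3c7. So r3c7=2.
Step 16. [r7c3∈{2,5,7}] row 7 places 2 nowhere but r7c3, so r7c3=2.
Step 17. [r7c7∈{9}] nothing but 9 survives at r7c7 ⇒ r7c7=9.
Step 18. [r8c6∈{2,3}] in row 8, 2 fits only at r8c6 ⇒ r8c6=2.
Step 19. [r9c6∈{3}] r9c6's peers cover all but 3. So r9c6=3.
Step 20. [r4c9∈{8}] nothing but 8 survives at r4c9 ⇒ r4c9=8.
Step 21. [r8c3∈{7}] r8c3's peers cover all but 7. So r8c3=7.
Step 22. [r8c9∈{3}] r8c9 has the single candidate 3 ⇒ r8c9=3.
Step 23. [r7c2∈{5}] nothing but 5 survives at r7c2 ⇒ r7c2=5.
Step 24. [r8c4∈{4}] nothing but 4 survives at r8c4. So r8c4=4.
Step 25. [r2c8∈{9}] r2c8 has the single candidate 9 ⇒ r2c8=9.
Step 26. [r6c4∈{9}] only 9 remains possible at r6c4 ⇒ r6c4=9.
Step 27. [r9c7∈{6}] r9c7's peers cover all but 6 ⇒ r9c7=6.
Step 28. [r5c2∈{7}] r5c2's peers cover all but 7 ⇒ r5c2=7.
Step 29. [r1c4∈{1}] r1c4's peers cover all but 1. So r1c4=1.
Step 30. [r7c9∈{7}] nothing but 7 survives at r7c9 ⇒ r7c9=7.
Step 31. [r8c1∈{9}] nothing but 9 survives at r8c1, so r8c1=9.
Step 32. [r1c9∈{4}] nothing but 4 survives at r1c9, so r1c9=4.
Step 33. [r5c5∈{1}] nothing but 1 survives at r5c5, so r5c5=1.
Step 34. [r2c3∈{6}] nothing but 6 survives at r2c3 ⇒ r2c3=6.
Step 35. [r9c1∈{4}] r9c1 is down to just 4. So r9c1=4.
Step 36. [r9c8∈{2}] r9c8 is down to just 2 ⇒ r9c8=2.
Step 37. [r3c3∈{5}] only 5 remains possible at r3c3 ⇒ r3c3=5.
Step 38. [r6c1∈{5}] only 5 remains possible at r6c1 ⇒ r6c1=5.
Step 39. [r3c2∈{4}] nothing but 4 survives at r3c2, so r3c2=4.
Step 40. [r6c5∈{6}] r6c5 has the single candidate 6 ⇒ r6c5=6.
Step 41. [r3c8∈{3}] r3c8's peers cover all but 3. So r3c8=3.
Step 42. [r7c1∈{3}] nothing but 3 survives at r7c1, so r7c1=3.
Step 43. [r1c6∈{6}] r1c6 is down to just 6, so r1c6=6.
Step 44. [r3c4∈{8}] only 8 remains possible at r3c4. So r3c4=8.
Step 45. [r6c8∈{7}] r6c8 is down to just 7, so r6c8=7.
Step 46. [r4c7∈{1}] only 1 remains possible at r4c7. So r4c7=1.
Step 47. [r8c7∈{8}] nothing but 8 survives at r8c7, so r8c7=8.

Answer: 7 3 9 1 2 6 5 8 4 / 8 2 6 3 4 5 7 9 1 / 1 4 5 8 7 9 2 3 6 / 6 9 4 2 3 7 1 5 8 / 2 7 3 5 1 8 4 6 9 / 5 8 1 9 6 4 3 7 2 / 3 5 2 6 8 1 9 4 7 / 9 6 7 4 5 2 8 1 3 / 4 1 8 7 9 3 6 2 5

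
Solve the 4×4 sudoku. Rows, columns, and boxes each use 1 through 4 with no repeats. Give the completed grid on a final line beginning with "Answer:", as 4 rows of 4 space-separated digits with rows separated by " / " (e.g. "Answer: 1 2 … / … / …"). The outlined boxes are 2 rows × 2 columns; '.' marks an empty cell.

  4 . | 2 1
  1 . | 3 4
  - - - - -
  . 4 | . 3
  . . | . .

Step 1. [r4c2∈{1,2,3}] across col 2, 1 lands solely at r4c2 ⇒ r4c2=1.
Step 2. [r4c4∈{2}] r4c4's peers cover all but 2. So r4c4=2.
Step 3. [r4c3∈{4}] r4c3 has the single candidate 4, so r4c3=4.
Step 4. [r1c2∈{3}] r1c2 is down to just 3 ⇒ r1c2=3.
Step 5. [r3c3∈{1}] r3c3 has the single candidate 1 ⇒ r3c3=1.
Step 6. [r4c1∈{3}] r4c1's peers cover all but 3 ⇒ r4c1=3.
Step 7. [r2c2∈{2}] r2c2 has the single candidate 2 ⇒ r2c2=2.
Step 8. [r3c1∈{2}] r3c1's peers cover all but 2. So r3c1=2.

Answer: 4 3 2 1 / 1 2 3 4 / 2 4 1 3 / 3 1 4 2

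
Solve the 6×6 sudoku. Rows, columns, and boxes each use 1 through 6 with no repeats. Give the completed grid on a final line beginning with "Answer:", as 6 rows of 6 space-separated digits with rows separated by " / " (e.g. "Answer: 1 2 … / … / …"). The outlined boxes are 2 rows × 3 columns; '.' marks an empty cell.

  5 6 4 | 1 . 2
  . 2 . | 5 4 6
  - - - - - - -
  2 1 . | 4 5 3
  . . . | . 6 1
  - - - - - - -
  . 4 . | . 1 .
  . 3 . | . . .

Step 1. [r5c1∈{6}] r5c1 has the single candidate 6. So r5c1=6.
Step 2. [r6c5∈{2}] r6c5 has the single candidate 2 ⇒ r6c5=2.
Step 3. [r6c1∈{1}] r6c1 has the single candidate 1 ⇒ r6c1=1.
Step 4. [r6c3∈{5}] r6c3 is down to just 5, so r6c3=5.
Step 5. [r4c3∈{3}] r4c3 is down to just 3. So r4c3=3.
Step 6. [r4c4∈{2}] r4c4's peers cover all but 2 ⇒ r4c4=2.
Step 7. [r4c1∈{4}] r4c1 has the single candidate 4. So r4c1=4.
Step 8. [r3c3∈{6}] r3c3's peers cover all but 6 ⇒ r3c3=6.
Step 9. [r5c6∈{5}] nothing but 5 survives at r5c6 ⇒ r5c6=5.
Step 10. [r1c5∈{3}] r1c5 has the single candidate 3. So r1c5=3.
Step 11. [r2c1∈{3}] r2c1 is down to just 3 ⇒ r2c1=3.
Step 12. [r2c3∈{1}] r2c3 has the single candidate 1 ⇒ r2c3=1.
Step 13. [r6c4∈{6}] r6c4 has the single candidate 6 ⇒ r6c4=6.
Step 14. [r4c2∈{5}] r4c2 has the single candidate 5. So r4c2=5.
Step 15. [r5c4∈{3}] r5c4 is down to just 3, so r5c4=3.
Step 16. [r5c3∈{2}] nothing but 2 survives at r5c3, so r5c3=2.
Step 17. [r6c6∈{4}] r6c6 has the single candidate 4, so r6c6=4.

Answer: 5 6 4 1 3 2 / 3 2 1 5 4 6 / 2 1 6 4 5 3 / 4 5 3 2 6 1 / 6 4 2 3 1 5 / 1 3 5 6 2 4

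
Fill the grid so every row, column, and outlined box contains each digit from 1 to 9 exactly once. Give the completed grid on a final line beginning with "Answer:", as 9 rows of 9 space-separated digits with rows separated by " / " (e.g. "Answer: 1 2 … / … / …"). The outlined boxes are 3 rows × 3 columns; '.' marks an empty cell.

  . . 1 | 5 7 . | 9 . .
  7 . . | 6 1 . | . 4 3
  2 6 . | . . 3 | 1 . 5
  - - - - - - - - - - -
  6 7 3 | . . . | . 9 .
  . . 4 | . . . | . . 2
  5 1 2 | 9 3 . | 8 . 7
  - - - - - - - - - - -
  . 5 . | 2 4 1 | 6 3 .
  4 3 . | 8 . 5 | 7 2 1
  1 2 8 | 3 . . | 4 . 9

Step 1. [r3c3∈{9}] r3c3 is down to just 9, so r3c3=9.
Step 2. [r3c5∈{8}] nothing but 8 survives at r3c5. So r3c5=8.
Step 3. [r1c8∈{6,8}] across col 8, 8 lands solely at r1c8 ⇒ r1c8=8.
Step 4. [r6c6∈{4,6}] 4 has one home in row 6: r6c6 ⇒ r6c6=4.
Step 5. [r5c8∈{1,5,6}] r5c8 is the only open cell in col 8 admitting 1. So r5c8=1.
Step 6. [r9c5∈{6}] only 6 remains possible at r9c5 ⇒ r9c5=6.
Step 7. [r5c1∈{8,9}] 8 has one home in col 1: r5c1. So r5c1=8.
Step 8. [r4c7∈{5}] nothing but 5 survives at r4c7, so r4c7=5.
Step 9. [r1c6∈{2}] r1c6 has the single candidate 2, so r1c6=2.
Step 10. [r5c6∈{6,7}] across row 5, 6 lands solely at r5c6, so r5c6=6.
Step 11. [r1c2∈{4}] r1c2 has the single candidate 4. So r1c2=4.
Step 12. [r1c9∈{6}] only 6 remains possible at r1c9 ⇒ r1c9=6.
Step 13. [r4c9∈{4}] nothing but 4 survives at r4c9 ⇒ r4c9=4.
Step 14. [r5c4∈{7}] r5c4's peers cover all but 7. So r5c4=7.
Step 15. [r2c2∈{8}] r2c2's peers cover all but 8. So r2c2=8.
Step 16. [r4c4∈{1}] r4c4 is down to just 1, so r4c4=1.
Step 17. [r2c7∈{2}] r2c7 is down to just 2, so r2c7=2.
Step 18. [r7c9∈{8}] r7c9 has the single candidate 8 ⇒ r7c9=8.
Step 19. [r7c1∈{9}] r7c1's peers cover all but 9 ⇒ r7c1=9.
Step 20. [r5c7∈{3}] r5c7 is down to just 3 ⇒ r5c7=3.
Step 21. [r5c2∈{9}] r5c2's peers cover all but 9 ⇒ r5c2=9.
Step 22. [r9c6∈{7}] nothing but 7 survives at r9c6. So r9c6=7.
Step 23. [r9c8∈{5}] r9c8 is down to just 5 ⇒ r9c8=5.
Step 24. [r3c8∈{7}] nothing but 7 survives at r3c8, so r3c8=7.
Step 25. [r8c3∈{6}] r8c3's peers cover all but 6, so r8c3=6.
Step 26. [r1c1∈{3}] only 3 remains possible at r1c1, so r1c1=3.
Step 27. [r5c5∈{5}] r5c5's peers cover all but 5. So r5c5=5.
Step 28. [r2c6∈{9}] nothing but 9 survives at r2c6 ⇒ r2c6=9.
Step 29. [r4c5∈{2}] r4c5's peers cover all but 2, so r4c5=2.
Step 30. [r7c3∈{7}] r7c3's peers cover all but 7, so r7c3=7.
Step 31. [r8c5∈{9}] nothing but 9 survives at r8c5 ⇒ r8c5=9.
Step 32. [r2c3∈{5}] r2c3's peers cover all but 5. So r2c3=5.
Step 33. [r3c4∈{4}] only 4 remains possible at r3c4. So r3c4=4.
Step 34. [r6c8∈{6}] r6c8's peers cover all but 6. So r6c8=6.
Step 35. [r4c6∈{8}] only 8 remains possible at r4c6. So r4c6=8.

Answer: 3 4 1 5 7 2 9 8 6 / 7 8 5 6 1 9 2 4 3 / 2 6 9 4 8 3 1 7 5 / 6 7 3 1 2 8 5 9 4 / 8 9 4 7 5 6 3 1 2 / 5 1 2 9 3 4 8 6 7 / 9 5 7 2 4 1 6 3 8 / 4 3 6 8 9 5 7 2 1 / 1 2 8 3 6 7 4 5 9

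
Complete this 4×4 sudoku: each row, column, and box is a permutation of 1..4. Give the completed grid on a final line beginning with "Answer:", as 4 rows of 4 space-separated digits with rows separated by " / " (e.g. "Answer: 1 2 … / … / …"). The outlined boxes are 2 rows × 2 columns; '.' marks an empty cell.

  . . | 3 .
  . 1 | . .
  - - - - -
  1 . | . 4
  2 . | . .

Step 1. [r4c4∈{1,3}] col 4 places 3 nowhere but r4c4 ⇒ r4c4=3.
Step 2. [r2c3∈{2,4}] r2c3 is the only open cell in col 3 admitting 4 ⇒ r2c3=4.
Step 3. [r1c2∈{2,4}] in col 2, 2 fits only at r1c2, so r1c2=2.
Step 4. [r3c3∈{2}] nothing but 2 survives at r3c3. So r3c3=2.
Step 5. [r4c2∈{4}] nothing but 4 survives at r4c2. So r4c2=4.
Step 6. [r1c1∈{4}] r1c1's peers cover all but 4, so r1c1=4.
Step 7. [r4c3∈{1}] r4c3 has the single candidate 1 ⇒ r4c3=1.
Step 8. [r3c2∈{3}] r3c2's peers cover all but 3. So r3c2=3.
Step 9. [r1c4∈{1}] nothing but 1 survives at r1c4. So r1c4=1.
Step 10. [r2c1∈{3}] r2c1 is down to just 3. So r2c1=3.
Step 11. [r2c4∈{2}] only 2 remains possible at r2c4, so r2c4=2.

Answer: 4 2 3 1 / 3 1 4 2 / 1 3 2 4 / 2 4 1 3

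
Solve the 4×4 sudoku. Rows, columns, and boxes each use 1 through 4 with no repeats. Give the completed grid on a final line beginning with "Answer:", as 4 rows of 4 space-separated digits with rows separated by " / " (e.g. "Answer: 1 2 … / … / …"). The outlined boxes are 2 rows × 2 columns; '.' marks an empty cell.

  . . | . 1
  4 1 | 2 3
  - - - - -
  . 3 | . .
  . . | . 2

Step 1. [r4c1∈{1}] r4c1 has the single candidate 1, so r4c1=1.
Step 2. [r3c4∈{4}] r3c4's peers cover all but 4 ⇒ r3c4=4.
Step 3. [r1c1∈{2,3}] in row 1, 3 fits only at r1c1. So r1c1=3.
Step 4. [r1c3∈{4}] r1c3 is down to just 4 ⇒ r1c3=4.
Step 5. [r3c1∈{2}] only 2 remains possible at r3c1 ⇒ r3c1=2.
Step 6. [r4c3∈{3}] r4c3 is down to just 3 ⇒ r4c3=3.
Step 7. [r3c3∈{1}] r3c3's peers cover all but 1. So r3c3=1.
Step 8. [r4c2∈{4}] only 4 remains possible at r4c2 ⇒ r4c2=4.
Step 9. [r1c2∈{2}] r1c2 is down to just 2 ⇒ r1c2=2.

Answer: 3 2 4 1 / 4 1 2 3 / 2 3 1 4 / 1 4 3 2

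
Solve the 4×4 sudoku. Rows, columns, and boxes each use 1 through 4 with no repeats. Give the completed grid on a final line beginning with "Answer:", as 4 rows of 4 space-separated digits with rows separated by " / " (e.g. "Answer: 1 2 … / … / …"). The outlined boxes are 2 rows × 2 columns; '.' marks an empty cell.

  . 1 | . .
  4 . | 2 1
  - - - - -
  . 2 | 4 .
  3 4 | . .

Step 1. [r1c4∈{3,4}] in row 1, 4 fits only at r1c4 ⇒ r1c4=4.
Step 2. [r1c3∈{3}] nothing but 3 survives at r1c3, so r1c3=3.
Step 3. [r2c2∈{3}] r2c2 has the single candidate 3, so r2c2=3.
Step 4. [r4c3∈{1}] nothing but 1 survives at r4c3. So r4c3=1.
Step 5. [r4c4∈{2}] r4c4's peers cover all but 2. So r4c4=2.
Step 6. [r3c4∈{3}] nothing but 3 survives at r3c4. So r3c4=3.
Step 7. [r3c1∈{1}] r3c1 is down to just 1, so r3c1=1.
Step 8. [r1c1∈{2}] r1c1's peers cover all but 2. So r1c1=2.

Answer: 2 1 3 4 / 4 3 2 1 / 1 2 4 3 / 3 4 1 2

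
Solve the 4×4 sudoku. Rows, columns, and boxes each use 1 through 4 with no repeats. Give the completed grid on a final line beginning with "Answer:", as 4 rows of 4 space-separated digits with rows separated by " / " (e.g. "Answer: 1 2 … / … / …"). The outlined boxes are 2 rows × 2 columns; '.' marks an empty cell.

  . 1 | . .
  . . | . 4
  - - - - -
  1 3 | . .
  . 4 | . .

Step 1. [r4c1∈{2}] r4c1's peers cover all but 2 ⇒ r4c1=2.
Step 2. [r2c3∈{1,2,3}] row 2 places 1 nowhere but r2c3, so r2c3=1.
Step 3. [r4c3∈{3}] r4c3's peers cover all but 3 ⇒ r4c3=3.
Step 4. [r1c3∈{2}] r1c3 has the single candidate 2. So r1c3=2.
Step 5. [r2c1∈{3}] nothing but 3 survives at r2c1. So r2c1=3.
Step 6. [r4c4∈{1}] r4c4 has the single candidate 1, so r4c4=1.
Step 7. [r3c4∈{2}] r3c4's peers cover all but 2. So r3c4=2.
Step 8. [r1c1∈{4}] r1c1's peers cover all but 4, so r1c1=4.
Step 9. [r3c3∈{4}] r3c3 has the single candidate 4 ⇒ r3c3=4.
Step 10. [r2c2∈{2}] r2c2 has the single candidate 2. So r2c2=2.
Step 11. [r1c4∈{3}] nothing but 3 survives at r1c4, so r1c4=3.

Answer: 4 1 2 3 / 3 2 1 4 / 1 3 4 2 / 2 4 3 1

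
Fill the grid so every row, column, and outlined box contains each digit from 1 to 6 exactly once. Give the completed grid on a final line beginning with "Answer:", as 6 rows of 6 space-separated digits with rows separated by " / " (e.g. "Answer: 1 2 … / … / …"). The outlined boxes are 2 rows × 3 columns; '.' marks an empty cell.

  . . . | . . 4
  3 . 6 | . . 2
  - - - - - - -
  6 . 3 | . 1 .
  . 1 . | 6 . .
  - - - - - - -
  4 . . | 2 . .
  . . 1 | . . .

Step 1. [r2c5∈{5}] r2c5 has the single candidate 5 ⇒ r2c5=5.
Step 2. [r5c3∈{5}] r5c3 is down to just 5, so r5c3=5.
Step 3. [r3c2∈{2,4,5}] across row 3, 2 lands solely at r3c2 ⇒ r3c2=2.
Step 4. [r1c5∈{3,6}] in row 1, 6 fits only at r1c5, so r1c5=6.
Step 5. [r5c5∈{3}] nothing but 3 survives at r5c5. So r5c5=3.
Step 6. [r3c6∈{5}] r3c6's peers cover all but 5 ⇒ r3c6=5.
Step 7. [r1c1∈{1,2,5}] col 1 places 1 nowhere but r1c1, so r1c1=1.
Step 8. [r6c5∈{4}] nothing but 4 survives at r6c5 ⇒ r6c5=4.
Step 9. [r5c2∈{6}] nothing but 6 survives at r5c2 ⇒ r5c2=6.
Step 10. [r4c1∈{5}] nothing but 5 survives at r4c1, so r4c1=5.
Step 11. [r6c1∈{2}] r6c1 has the single candidate 2. So r6c1=2.
Step 12. [r6c2∈{3}] nothing but 3 survives at r6c2, so r6c2=3.
Step 13. [r1c2∈{5}] r1c2 is down to just 5. So r1c2=5.
Step 14. [r1c4∈{3}] r1c4's peers cover all but 3. So r1c4=3.
Step 15. [r1c3∈{2}] r1c3 has the single candidate 2. So r1c3=2.
Step 16. [r2c4∈{1}] r2c4 is down to just 1. So r2c4=1.
Step 17. [r4c6∈{3}] r4c6 has the single candidate 3, so r4c6=3.
Step 18. [r6c4∈{5}] only 5 remains possible at r6c4. So r6c4=5.
Step 19. [r3c4∈{4}] r3c4 has the single candidate 4. So r3c4=4.
Step 20. [r5c6∈{1}] only 1 remains possible at r5c6. So r5c6=1.
Step 21. [r4c5∈{2}] r4c5 is down to just 2. So r4c5=2.
Step 22. [r6c6∈{6}] only 6 remains possible at r6c6. So r6c6=6.
Step 23. [r2c2∈{4}] r2c2 has the single candidate 4 ⇒ r2c2=4.
Step 24. [r4c3∈{4}] nothing but 4 survives at r4c3 ⇒ r4c3=4.

Answer: 1 5 2 3 6 4 / 3 4 6 1 5 2 / 6 2 3 4 1 5 / 5 1 4 6 2 3 / 4 6 5 2 3 1 / 2 3 1 5 4 6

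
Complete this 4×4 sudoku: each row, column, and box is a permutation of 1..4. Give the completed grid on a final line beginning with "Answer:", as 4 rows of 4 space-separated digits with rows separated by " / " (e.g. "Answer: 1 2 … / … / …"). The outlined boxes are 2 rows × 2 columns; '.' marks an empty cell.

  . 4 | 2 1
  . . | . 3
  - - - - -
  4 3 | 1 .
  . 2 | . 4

Step 1. [r2c2∈{1}] r2c2 has the single candidate 1. So r2c2=1.
Step 2. [r4c3∈{3}] r4c3 is down to just 3, so r4c3=3.
Step 3. [r4c1∈{1}] r4c1's peers cover all but 1 ⇒ r4c1=1.
Step 4. [r3c4∈{2}] only 2 remains possible at r3c4 ⇒ r3c4=2.
Step 5. [r1c1∈{3}] r1c1 is down to just 3. So r1c1=3.
Step 6. [r2c1∈{2}] only 2 remains possible at r2c1 ⇒ r2c1=2.
Step 7. [r2c3∈{4}] only 4 remains possible at r2c3, so r2c3=4.

Answer: 3 4 2 1 / 2 1 4 3 / 4 3 1 2 / 1 2 3 4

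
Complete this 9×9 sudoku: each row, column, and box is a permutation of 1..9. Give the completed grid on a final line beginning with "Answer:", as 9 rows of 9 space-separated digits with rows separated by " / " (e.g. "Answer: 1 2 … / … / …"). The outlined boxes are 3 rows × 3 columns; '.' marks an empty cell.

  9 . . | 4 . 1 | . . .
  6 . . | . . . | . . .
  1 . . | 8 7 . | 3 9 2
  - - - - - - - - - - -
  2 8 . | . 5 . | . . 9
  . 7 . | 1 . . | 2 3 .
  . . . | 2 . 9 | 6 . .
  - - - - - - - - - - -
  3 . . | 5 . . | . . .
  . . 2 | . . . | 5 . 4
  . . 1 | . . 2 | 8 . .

Step 1. [r1c7∈{7}] only 7 remains possible at r1c7. So r1c7=7.
Step 2. [r3c6∈{5,6}] row 3 places 6 nowhere but r3c6, so r3c6=6.
Step 3. [r6c2∈{1,3,4,5}] r6c2 is the only open cell in col 2 admitting 1. So r6c2=1.
Step 4. [r2c3∈{3,4,5,7,8}] row 2 places 7 nowhere but r2c3, so r2c3=7.
Step 5. [r1c3∈{3,5,8}] in box 1, 8 fits only at r1c3. So r1c3=8.
Step 6. [r5c3∈{4,5,6,9}] row 5 places 9 nowhere but r5c3, so r5c3=9.
Step 7. [r5c5∈{4,6,8}] r5c5 is the only open cell in row 5 admitting 6, so r5c5=6.
Step 8. [r2c6∈{3,5}] in col 6, 5 fits only at r2c6, so r2c6=5.
Step 9. [r9c9∈{3,6,7}] in col 9, 3 fits only at r9c9, so r9c9=3.
Step 10. [r4c3∈{3,4,6}] 6 has one home in row 4: r4c3 ⇒ r4c3=6.
Step 11. [r7c3∈{4}] r7c3 is down to just 4. So r7c3=4.
Step 12. [r3c3∈{5}] r3c3's peers cover all but 5. So r3c3=5.
Step 13. [r7c8∈{1,2,6,7}] across row 7, 2 lands solely at r7c8, so r7c8=2.
Step 14. [r9c2∈{5,6,9}] across col 2, 5 lands solely at r9c2. So r9c2=5.
Step 15. [r8c1∈{7,8}] across col 1, 8 lands solely at r8c1, so r8c1=8.
Step 16. [r7c7∈{1,9}] col 7 places 9 nowhere but r7c7. So r7c7=9.
Step 17. [r8c2∈{6,9}] 9 has one home in col 2: r8c2, so r8c2=9.
Step 18. [r9c5∈{4,9}] row 9 places 4 nowhere but r9c5 ⇒ r9c5=4.
Step 19. [r2c5∈{2,3,9}] across col 5, 9 lands solely at r2c5, so r2c5=9.
Step 20. [r2c4∈{3}] nothing but 3 survives at r2c4. So r2c4=3.
Step 21. [r4c6∈{3,4,7}] 3 has one home in row 4: r4c6, so r4c6=3.
Step 22. [r6c5∈{8}] r6c5's peers cover all but 8. So r6c5=8.
Step 23. [r8c6∈{7}] only 7 remains possible at r8c6 ⇒ r8c6=7.
Step 24. [r7c9∈{1,6,7}] r7c9 is the only open cell in row 7 admitting 7 ⇒ r7c9=7.
Step 25. [r8c8∈{1,6}] r8c8 is the only open cell in box 9 admitting 1, so r8c8=1.
Step 26. [r6c9∈{5}] only 5 remains possible at r6c9. So r6c9=5.
Step 27. [r2c2∈{2,4}] r2c2 is the only open cell in row 2 admitting 2. So r2c2=2.
Step 28. [r4c7∈{1,4}] across row 4, 1 lands solely at r4c7, so r4c7=1.
Step 29. [r4c8∈{4,7}] 4 has one home in row 4: r4c8 ⇒ r4c8=4.
Step 30. [r9c8∈{6}] nothing but 6 survives at r9c8 ⇒ r9c8=6.
Step 31. [r5c6∈{4}] nothing but 4 survives at r5c6 ⇒ r5c6=4.
Step 32. [r2c8∈{8}] r2c8 has the single candidate 8 ⇒ r2c8=8.
Step 33. [r5c1∈{5}] r5c1 has the single candidate 5, so r5c1=5.
Step 34. [r1c8∈{5}] r1c8's peers cover all but 5. So r1c8=5.
Step 35. [r6c1∈{4}] nothing but 4 survives at r6c1 ⇒ r6c1=4.
Step 36. [r4c4∈{7}] r4c4's peers cover all but 7 ⇒ r4c4=7.
Step 37. [r9c1∈{7}] nothing but 7 survives at r9c1, so r9c1=7.
Step 38. [r1c2∈{3}] only 3 remains possible at r1c2, so r1c2=3.
Step 39. [r2c9∈{1}] nothing but 1 survives at r2c9, so r2c9=1.
Step 40. [r6c8∈{7}] r6c8's peers cover all but 7 ⇒ r6c8=7.
Step 41. [r7c6∈{8}] r7c6 is down to just 8. So r7c6=8.
Step 42. [r1c9∈{6}] nothing but 6 survives at r1c9. So r1c9=6.
Step 43. [r1c5∈{2}] r1c5 has the single candidate 2. So r1c5=2.
Step 44. [r3c2∈{4}] r3c2 has the single candidate 4. So r3c2=4.
Step 45. [r7c5∈{1}] only 1 remains possible at r7c5. So r7c5=1.
Step 46. [r9c4∈{9}] r9c4's peers cover all but 9, so r9c4=9.
Step 47. [r6c3∈{3}] only 3 remains possible at r6c3 ⇒ r6c3=3.
Step 48. [r5c9∈{8}] r5c9's peers cover all but 8, so r5c9=8.
Step 49. [r8c5∈{3}] only 3 remains possible at r8c5. So r8c5=3.
Step 50. [r8c4∈{6}] nothing but 6 survives at r8c4. So r8c4=6.
Step 51. [r7c2∈{6}] r7c2 is down to just 6 ⇒ r7c2=6.
Step 52. [r2c7∈{4}] only 4 remains possible at r2c7 ⇒ r2c7=4.

Answer: 9 3 8 4 2 1 7 5 6 / 6 2 7 3 9 5 4 8 1 / 1 4 5 8 7 6 3 9 2 / 2 8 6 7 5 3 1 4 9 / 5 7 9 1 6 4 2 3 8 / 4 1 3 2 8 9 6 7 5 / 3 6 4 5 1 8 9 2 7 / 8 9 2 6 3 7 5 1 4 / 7 5 1 9 4 2 8 6 3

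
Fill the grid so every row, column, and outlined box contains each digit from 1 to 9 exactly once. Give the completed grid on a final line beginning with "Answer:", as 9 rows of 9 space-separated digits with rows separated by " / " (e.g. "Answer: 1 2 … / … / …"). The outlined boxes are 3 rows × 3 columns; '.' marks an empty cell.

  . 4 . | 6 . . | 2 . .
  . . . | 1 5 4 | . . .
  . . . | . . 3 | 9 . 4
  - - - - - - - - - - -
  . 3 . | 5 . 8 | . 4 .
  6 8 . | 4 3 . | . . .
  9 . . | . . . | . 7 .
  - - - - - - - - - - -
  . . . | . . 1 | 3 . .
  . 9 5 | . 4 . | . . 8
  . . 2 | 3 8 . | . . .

Step 1. [r6c4∈{2}] only 2 remains possible at r6c4 ⇒ r6c4=2.
Step 2. [r8c4∈{7}] r8c4's peers cover all but 7. So r8c4=7.
Step 3. [r6c6∈{6}] nothing but 6 survives at r6c6, so r6c6=6.
Step 4. [r7c5∈{2,6,9}] in col 5, 6 fits only at r7c5. So r7c5=6.
Step 5. [r9c2∈{1,6,7}] 6 has one home in box 7: r9c2 ⇒ r9c2=6.
Step 6. [r7c2∈{7}] r7c2 has the single candidate 7 ⇒ r7c2=7.
Step 7. [r4c1∈{1,2,7}] across box 4, 2 lands solely at r4c1, so r4c1=2.
Step 8. [r6c5∈{1}] r6c5's peers cover all but 1 ⇒ r6c5=1.
Step 9. [r3c2∈{1,2,5}] col 2 places 1 nowhere but r3c2 ⇒ r3c2=1.
Step 10. [r2c3∈{3,6,7,8,9}] in row 2, 9 fits only at r2c3 ⇒ r2c3=9.
Step 11. [r1c3∈{3,7,8}] r1c3 is the only open cell in col 3 admitting 3. So r1c3=3.
Step 12. [r9c7∈{1,4,5,7}] across col 7, 4 lands solely at r9c7 ⇒ r9c7=4.
Step 13. [r2c7∈{6,7,8}] col 7 places 7 nowhere but r2c7. So r2c7=7.
Step 14. [r2c1∈{8}] r2c1 is down to just 8, so r2c1=8.
Step 15. [r9c1∈{1}] r9c1's peers cover all but 1 ⇒ r9c1=1.
Step 16. [r1c8∈{1,5,8}] r1c8 is the only open cell in row 1 admitting 8, so r1c8=8.
Step 17. [r7c4∈{9}] nothing but 9 survives at r7c4, so r7c4=9.
Step 18. [r1c9∈{1,5}] row 1 places 1 nowhere but r1c9 ⇒ r1c9=1.
Step 19. [r3c8∈{5,6}] box 3 places 5 nowhere but r3c8 ⇒ r3c8=5.
Step 20. [r7c9∈{2,5}] row 7 places 5 nowhere but r7c9, so r7c9=5.
Step 21. [r3c1∈{7}] r3c1 is down to just 7, so r3c1=7.
Step 22. [r5c9∈{2,9}] r5c9 is the only open cell in col 9 admitting 2 ⇒ r5c9=2.
Step 23. [r2c8∈{3,6}] in col 8, 3 fits only at r2c8, so r2c8=3.
Step 24. [r8c8∈{1,2,6}] 6 has one home in col 8: r8c8. So r8c8=6.
Step 25. [r5c8∈{1,9}] in col 8, 1 fits only at r5c8 ⇒ r5c8=1.
Step 26. [r5c6∈{7,9}] 9 has one home in row 5: r5c6 ⇒ r5c6=9.
Step 27. [r4c9∈{6,9}] across row 4, 9 lands solely at r4c9 ⇒ r4c9=9.
Step 28. [r4c5∈{7}] r4c5 is down to just 7, so r4c5=7.
Step 29. [r6c2∈{5}] nothing but 5 survives at r6c2 ⇒ r6c2=5.
Step 30. [r7c1∈{4}] nothing but 4 survives at r7c1. So r7c1=4.
Step 31. [r3c5∈{2}] only 2 remains possible at r3c5. So r3c5=2.
Step 32. [r6c7∈{8}] r6c7 is down to just 8, so r6c7=8.
Step 33. [r9c9∈{7}] r9c9 has the single candidate 7, so r9c9=7.
Step 34. [r8c7∈{1}] r8c7 has the single candidate 1. So r8c7=1.
Step 35. [r5c7∈{5}] r5c7 is down to just 5. So r5c7=5.
Step 36. [r4c3∈{1}] r4c3's peers cover all but 1 ⇒ r4c3=1.
Step 37. [r4c7∈{6}] r4c7 has the single candidate 6, so r4c7=6.
Step 38. [r1c6∈{7}] only 7 remains possible at r1c6, so r1c6=7.
Step 39. [r8c1∈{3}] only 3 remains possible at r8c1, so r8c1=3.
Step 40. [r3c4∈{8}] nothing but 8 survives at r3c4 ⇒ r3c4=8.
Step 41. [r5c3∈{7}] nothing but 7 survives at r5c3 ⇒ r5c3=7.
Step 42. [r9c6∈{5}] r9c6's peers cover all but 5, so r9c6=5.
Step 43. [r8c6∈{2}] nothing but 2 survives at r8c6, so r8c6=2.
Step 44. [r6c9∈{3}] r6c9 has the single candidate 3. So r6c9=3.
Step 45. [r1c1∈{5}] r1c1's peers cover all but 5 ⇒ r1c1=5.
Step 46. [r9c8∈{9}] only 9 remains possible at r9c8, so r9c8=9.
Step 47. [r3c3∈{6}] r3c3 is down to just 6 ⇒ r3c3=6.
Step 48. [r7c3∈{8}] r7c3 has the single candidate 8. So r7c3=8.
Step 49. [r2c2∈{2}] only 2 remains possible at r2c2 ⇒ r2c2=2.
Step 50. [r6c3∈{4}] nothing but 4 survives at r6c3 ⇒ r6c3=4.
Step 51. [r2c9∈{6}] only 6 remains possible at r2c9, so r2c9=6.
Step 52. [r7c8∈{2}] r7c8's peers cover all but 2, so r7c8=2.
Step 53. [r1c5∈{9}] r1c5 is down to just 9, so r1c5=9.

Answer: 5 4 3 6 9 7 2 8 1 / 8 2 9 1 5 4 7 3 6 / 7 1 6 8 2 3 9 5 4 / 2 3 1 5 7 8 6 4 9 / 6 8 7 4 3 9 5 1 2 / 9 5 4 2 1 6 8 7 3 / 4 7 8 9 6 1 3 2 5 / 3 9 5 7 4 2 1 6 8 / 1 6 2 3 8 5 4 9 7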